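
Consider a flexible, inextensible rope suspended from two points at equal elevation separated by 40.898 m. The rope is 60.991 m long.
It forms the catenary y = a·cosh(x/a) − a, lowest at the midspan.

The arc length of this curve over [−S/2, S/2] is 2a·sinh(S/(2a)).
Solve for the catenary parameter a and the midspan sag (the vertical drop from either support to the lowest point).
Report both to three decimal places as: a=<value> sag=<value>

a=12.705 sag=20.331

seed: a₀ = √(S³/(24(L−S))) = √(40.898³/(24·20.093)) = 11.910366
iter 1: u=1.716908  f(a)=+3.178e+00  f'(a)=-4.479e+00  a ← 11.910366 − (+3.178e+00/-4.479e+00) = 12.619877
iter 2: u=1.620380  f(a)=+3.061e-01  f'(a)=-3.654e+00  a ← 12.619877 − (+3.061e-01/-3.654e+00) = 12.703646
iter 3: u=1.609695  f(a)=+3.509e-03  f'(a)=-3.571e+00  a ← 12.703646 − (+3.509e-03/-3.571e+00) = 12.704629
iter 4: u=1.609571  f(a)=+4.727e-07  f'(a)=-3.570e+00  a ← 12.704629 − (+4.727e-07/-3.570e+00) = 12.704629
iter 5: u=1.609571  f(a)=+7.105e-15  f'(a)=-3.570e+00  a ← 12.704629 − (+7.105e-15/-3.570e+00) = 12.704629
converged: |Δa| < 1e-12 after 5 iterations
sag = a·(cosh(S/(2a)) − 1) = 12.704629·(cosh(1.609571) − 1) = 20.331459
T_max/T_min = cosh(S/(2a)) = 2.600319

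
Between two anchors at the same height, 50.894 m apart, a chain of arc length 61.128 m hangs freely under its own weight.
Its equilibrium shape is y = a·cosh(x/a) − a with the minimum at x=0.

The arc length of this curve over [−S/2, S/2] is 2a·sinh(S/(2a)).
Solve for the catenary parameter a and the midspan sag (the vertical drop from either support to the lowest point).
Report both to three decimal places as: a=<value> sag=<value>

seed: a₀ = √(S³/(24(L−S))) = √(50.894³/(24·10.234)) = 23.167093
iter 1: u=1.098411  f(a)=+6.354e-01  f'(a)=-9.948e-01  a ← 23.167093 − (+6.354e-01/-9.948e-01) = 23.805829
iter 2: u=1.068940  f(a)=+2.723e-02  f'(a)=-9.112e-01  a ← 23.805829 − (+2.723e-02/-9.112e-01) = 23.835709
iter 3: u=1.067600  f(a)=+5.494e-05  f'(a)=-9.075e-01  a ← 23.835709 − (+5.494e-05/-9.075e-01) = 23.835769
iter 4: u=1.067597  f(a)=+2.247e-10  f'(a)=-9.075e-01  a ← 23.835769 − (+2.247e-10/-9.075e-01) = 23.835769
iter 5: u=1.067597  f(a)=+0.000e+00  f'(a)=-9.075e-01  a ← 23.835769 − (+0.000e+00/-9.075e-01) = 23.835769
converged: |Δa| < 1e-12 after 5 iterations
sag = a·(cosh(S/(2a)) − 1) = 23.835769·(cosh(1.067597) − 1) = 14.923771
T_max/T_min = cosh(S/(2a)) = 1.626108

a=23.836 sag=14.924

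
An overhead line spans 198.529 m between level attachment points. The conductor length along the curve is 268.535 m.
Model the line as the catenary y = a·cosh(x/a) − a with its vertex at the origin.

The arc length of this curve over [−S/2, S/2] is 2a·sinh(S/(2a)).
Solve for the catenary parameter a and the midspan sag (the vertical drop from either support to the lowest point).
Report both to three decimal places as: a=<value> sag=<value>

seed: a₀ = √(S³/(24(L−S))) = √(198.529³/(24·70.006)) = 68.243718
iter 1: u=1.454559  f(a)=+7.790e+00  f'(a)=-2.520e+00  a ← 68.243718 − (+7.790e+00/-2.520e+00) = 71.335173
iter 2: u=1.391523  f(a)=+5.606e-01  f'(a)=-2.169e+00  a ← 71.335173 − (+5.606e-01/-2.169e+00) = 71.593629
iter 3: u=1.386499  f(a)=+3.401e-03  f'(a)=-2.143e+00  a ← 71.593629 − (+3.401e-03/-2.143e+00) = 71.595216
iter 4: u=1.386468  f(a)=+1.269e-07  f'(a)=-2.143e+00  a ← 71.595216 − (+1.269e-07/-2.143e+00) = 71.595217
iter 5: u=1.386468  f(a)=+0.000e+00  f'(a)=-2.143e+00  a ← 71.595217 − (+0.000e+00/-2.143e+00) = 71.595217
converged: |Δa| < 1e-12 after 5 iterations
sag = a·(cosh(S/(2a)) − 1) = 71.595217·(cosh(1.386468) − 1) = 80.567974
T_max/T_min = cosh(S/(2a)) = 2.125326

a=71.595 sag=80.568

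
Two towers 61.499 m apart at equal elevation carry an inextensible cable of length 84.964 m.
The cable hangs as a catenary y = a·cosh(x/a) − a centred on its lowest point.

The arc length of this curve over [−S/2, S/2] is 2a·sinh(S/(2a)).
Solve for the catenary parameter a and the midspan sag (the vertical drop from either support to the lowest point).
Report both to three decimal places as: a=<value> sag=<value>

a=21.397 sag=26.169

seed: a₀ = √(S³/(24(L−S))) = √(61.499³/(24·23.465)) = 20.322923
iter 1: u=1.513045  f(a)=+2.837e+00  f'(a)=-2.883e+00  a ← 20.322923 − (+2.837e+00/-2.883e+00) = 21.307008
iter 2: u=1.443164  f(a)=+2.191e-01  f'(a)=-2.453e+00  a ← 21.307008 − (+2.191e-01/-2.453e+00) = 21.396306
iter 3: u=1.437141  f(a)=+1.548e-03  f'(a)=-2.419e+00  a ← 21.396306 − (+1.548e-03/-2.419e+00) = 21.396946
iter 4: u=1.437098  f(a)=+7.851e-08  f'(a)=-2.419e+00  a ← 21.396946 − (+7.851e-08/-2.419e+00) = 21.396946
iter 5: u=1.437098  f(a)=+0.000e+00  f'(a)=-2.419e+00  a ← 21.396946 − (+0.000e+00/-2.419e+00) = 21.396946
converged: |Δa| < 1e-12 after 5 iterations
sag = a·(cosh(S/(2a)) − 1) = 21.396946·(cosh(1.437098) − 1) = 26.169320
T_max/T_min = cosh(S/(2a)) = 2.223040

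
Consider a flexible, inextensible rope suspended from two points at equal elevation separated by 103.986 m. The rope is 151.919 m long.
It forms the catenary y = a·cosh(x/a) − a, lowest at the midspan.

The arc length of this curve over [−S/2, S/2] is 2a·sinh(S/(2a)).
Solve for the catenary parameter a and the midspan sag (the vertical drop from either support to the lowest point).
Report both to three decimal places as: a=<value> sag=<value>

seed: a₀ = √(S³/(24(L−S))) = √(103.986³/(24·47.933)) = 31.263629
iter 1: u=1.663051  f(a)=+7.082e+00  f'(a)=-4.003e+00  a ← 31.263629 − (+7.082e+00/-4.003e+00) = 33.033004
iter 2: u=1.573971  f(a)=+6.457e-01  f'(a)=-3.303e+00  a ← 33.033004 − (+6.457e-01/-3.303e+00) = 33.228484
iter 3: u=1.564712  f(a)=+6.557e-03  f'(a)=-3.236e+00  a ← 33.228484 − (+6.557e-03/-3.236e+00) = 33.230510
iter 4: u=1.564616  f(a)=+6.913e-07  f'(a)=-3.236e+00  a ← 33.230510 − (+6.913e-07/-3.236e+00) = 33.230510
iter 5: u=1.564616  f(a)=+2.842e-14  f'(a)=-3.236e+00  a ← 33.230510 − (+2.842e-14/-3.236e+00) = 33.230510
converged: |Δa| < 1e-12 after 5 iterations
sag = a·(cosh(S/(2a)) − 1) = 33.230510·(cosh(1.564616) − 1) = 49.679757
T_max/T_min = cosh(S/(2a)) = 2.495004

a=33.231 sag=49.680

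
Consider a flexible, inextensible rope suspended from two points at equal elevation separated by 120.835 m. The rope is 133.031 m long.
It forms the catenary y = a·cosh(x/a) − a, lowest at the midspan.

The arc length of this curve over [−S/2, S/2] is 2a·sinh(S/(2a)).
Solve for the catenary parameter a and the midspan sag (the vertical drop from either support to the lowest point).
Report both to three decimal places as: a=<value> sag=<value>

a=78.787 sag=24.323

seed: a₀ = √(S³/(24(L−S))) = √(120.835³/(24·12.196)) = 77.638081
iter 1: u=0.778194  f(a)=+3.747e-01  f'(a)=-3.336e-01  a ← 77.638081 − (+3.747e-01/-3.336e-01) = 78.761090
iter 2: u=0.767098  f(a)=+8.284e-03  f'(a)=-3.190e-01  a ← 78.761090 − (+8.284e-03/-3.190e-01) = 78.787058
iter 3: u=0.766845  f(a)=+4.253e-06  f'(a)=-3.187e-01  a ← 78.787058 − (+4.253e-06/-3.187e-01) = 78.787071
iter 4: u=0.766845  f(a)=+1.137e-12  f'(a)=-3.187e-01  a ← 78.787071 − (+1.137e-12/-3.187e-01) = 78.787071
converged: |Δa| < 1e-12 after 4 iterations
sag = a·(cosh(S/(2a)) − 1) = 78.787071·(cosh(0.766845) − 1) = 24.323134
T_max/T_min = cosh(S/(2a)) = 1.308720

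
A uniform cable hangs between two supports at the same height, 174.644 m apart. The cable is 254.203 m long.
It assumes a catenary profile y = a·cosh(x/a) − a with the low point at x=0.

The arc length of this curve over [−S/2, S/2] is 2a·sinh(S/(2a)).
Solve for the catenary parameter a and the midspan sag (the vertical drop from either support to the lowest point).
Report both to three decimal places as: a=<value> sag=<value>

a=56.105 sag=82.829

seed: a₀ = √(S³/(24(L−S))) = √(174.644³/(24·79.559)) = 52.817790
iter 1: u=1.653269  f(a)=+1.161e+01  f'(a)=-3.921e+00  a ← 52.817790 − (+1.161e+01/-3.921e+00) = 55.778582
iter 2: u=1.565511  f(a)=+1.048e+00  f'(a)=-3.242e+00  a ← 55.778582 − (+1.048e+00/-3.242e+00) = 56.101694
iter 3: u=1.556495  f(a)=+1.040e-02  f'(a)=-3.178e+00  a ← 56.101694 − (+1.040e-02/-3.178e+00) = 56.104967
iter 4: u=1.556404  f(a)=+1.048e-06  f'(a)=-3.177e+00  a ← 56.104967 − (+1.048e-06/-3.177e+00) = 56.104967
iter 5: u=1.556404  f(a)=-8.527e-14  f'(a)=-3.177e+00  a ← 56.104967 − (-8.527e-14/-3.177e+00) = 56.104967
converged: |Δa| < 1e-12 after 5 iterations
sag = a·(cosh(S/(2a)) − 1) = 56.104967·(cosh(1.556404) − 1) = 82.828681
T_max/T_min = cosh(S/(2a)) = 2.476316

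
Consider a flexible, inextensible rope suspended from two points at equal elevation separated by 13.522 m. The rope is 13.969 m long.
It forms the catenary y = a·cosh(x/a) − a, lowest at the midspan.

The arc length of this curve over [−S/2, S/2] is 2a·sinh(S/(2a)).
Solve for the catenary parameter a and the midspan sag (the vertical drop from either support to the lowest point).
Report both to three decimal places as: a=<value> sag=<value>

seed: a₀ = √(S³/(24(L−S))) = √(13.522³/(24·0.447)) = 15.181057
iter 1: u=0.445358  f(a)=+4.454e-03  f'(a)=-6.007e-02  a ← 15.181057 − (+4.454e-03/-6.007e-02) = 15.255209
iter 2: u=0.443193  f(a)=+3.284e-05  f'(a)=-5.918e-02  a ← 15.255209 − (+3.284e-05/-5.918e-02) = 15.255764
iter 3: u=0.443177  f(a)=+1.816e-09  f'(a)=-5.918e-02  a ← 15.255764 − (+1.816e-09/-5.918e-02) = 15.255764
iter 4: u=0.443177  f(a)=+0.000e+00  f'(a)=-5.918e-02  a ← 15.255764 − (+0.000e+00/-5.918e-02) = 15.255764
converged: |Δa| < 1e-12 after 4 iterations
sag = a·(cosh(S/(2a)) − 1) = 15.255764·(cosh(0.443177) − 1) = 1.522841
T_max/T_min = cosh(S/(2a)) = 1.099821

a=15.256 sag=1.523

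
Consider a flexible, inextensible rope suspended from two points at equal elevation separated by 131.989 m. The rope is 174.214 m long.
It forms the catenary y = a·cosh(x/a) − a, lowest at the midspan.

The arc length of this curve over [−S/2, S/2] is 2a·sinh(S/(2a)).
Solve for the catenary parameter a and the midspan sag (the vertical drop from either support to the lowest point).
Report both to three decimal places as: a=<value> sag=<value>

seed: a₀ = √(S³/(24(L−S))) = √(131.989³/(24·42.225)) = 47.633902
iter 1: u=1.385452  f(a)=+4.243e+00  f'(a)=-2.137e+00  a ← 47.633902 − (+4.243e+00/-2.137e+00) = 49.618919
iter 2: u=1.330027  f(a)=+2.796e-01  f'(a)=-1.864e+00  a ← 49.618919 − (+2.796e-01/-1.864e+00) = 49.768922
iter 3: u=1.326018  f(a)=+1.404e-03  f'(a)=-1.845e+00  a ← 49.768922 − (+1.404e-03/-1.845e+00) = 49.769683
iter 4: u=1.325998  f(a)=+3.580e-08  f'(a)=-1.845e+00  a ← 49.769683 − (+3.580e-08/-1.845e+00) = 49.769683
iter 5: u=1.325998  f(a)=+0.000e+00  f'(a)=-1.845e+00  a ← 49.769683 − (+0.000e+00/-1.845e+00) = 49.769683
converged: |Δa| < 1e-12 after 5 iterations
sag = a·(cosh(S/(2a)) − 1) = 49.769683·(cosh(1.325998) − 1) = 50.553050
T_max/T_min = cosh(S/(2a)) = 2.015740

a=49.770 sag=50.553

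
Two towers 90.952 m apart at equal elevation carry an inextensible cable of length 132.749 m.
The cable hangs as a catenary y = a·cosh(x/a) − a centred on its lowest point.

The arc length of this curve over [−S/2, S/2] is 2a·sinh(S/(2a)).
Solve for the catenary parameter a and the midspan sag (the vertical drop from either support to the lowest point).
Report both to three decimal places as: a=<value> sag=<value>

a=29.105 sag=43.370

seed: a₀ = √(S³/(24(L−S))) = √(90.952³/(24·41.797)) = 27.386731
iter 1: u=1.660512  f(a)=+6.155e+00  f'(a)=-3.981e+00  a ← 27.386731 − (+6.155e+00/-3.981e+00) = 28.932863
iter 2: u=1.571777  f(a)=+5.597e-01  f'(a)=-3.287e+00  a ← 28.932863 − (+5.597e-01/-3.287e+00) = 29.103136
iter 3: u=1.562581  f(a)=+5.651e-03  f'(a)=-3.221e+00  a ← 29.103136 − (+5.651e-03/-3.221e+00) = 29.104891
iter 4: u=1.562487  f(a)=+5.888e-07  f'(a)=-3.221e+00  a ← 29.104891 − (+5.888e-07/-3.221e+00) = 29.104891
iter 5: u=1.562487  f(a)=+0.000e+00  f'(a)=-3.221e+00  a ← 29.104891 − (+0.000e+00/-3.221e+00) = 29.104891
converged: |Δa| < 1e-12 after 5 iterations
sag = a·(cosh(S/(2a)) − 1) = 29.104891·(cosh(1.562487) − 1) = 43.370408
T_max/T_min = cosh(S/(2a)) = 2.490142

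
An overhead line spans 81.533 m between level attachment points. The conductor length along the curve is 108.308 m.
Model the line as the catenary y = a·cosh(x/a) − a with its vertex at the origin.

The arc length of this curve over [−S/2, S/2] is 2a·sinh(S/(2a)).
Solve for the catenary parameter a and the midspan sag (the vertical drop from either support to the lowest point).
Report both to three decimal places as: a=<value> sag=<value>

a=30.377 sag=31.715

seed: a₀ = √(S³/(24(L−S))) = √(81.533³/(24·26.775)) = 29.042217
iter 1: u=1.403698  f(a)=+2.765e+00  f'(a)=-2.234e+00  a ← 29.042217 − (+2.765e+00/-2.234e+00) = 30.280088
iter 2: u=1.346314  f(a)=+1.866e-01  f'(a)=-1.941e+00  a ← 30.280088 − (+1.866e-01/-1.941e+00) = 30.376205
iter 3: u=1.342054  f(a)=+9.860e-04  f'(a)=-1.921e+00  a ← 30.376205 − (+9.860e-04/-1.921e+00) = 30.376718
iter 4: u=1.342031  f(a)=+2.785e-08  f'(a)=-1.921e+00  a ← 30.376718 − (+2.785e-08/-1.921e+00) = 30.376718
iter 5: u=1.342031  f(a)=+2.842e-14  f'(a)=-1.921e+00  a ← 30.376718 − (+2.842e-14/-1.921e+00) = 30.376718
converged: |Δa| < 1e-12 after 5 iterations
sag = a·(cosh(S/(2a)) − 1) = 30.376718·(cosh(1.342031) − 1) = 31.715155
T_max/T_min = cosh(S/(2a)) = 2.044061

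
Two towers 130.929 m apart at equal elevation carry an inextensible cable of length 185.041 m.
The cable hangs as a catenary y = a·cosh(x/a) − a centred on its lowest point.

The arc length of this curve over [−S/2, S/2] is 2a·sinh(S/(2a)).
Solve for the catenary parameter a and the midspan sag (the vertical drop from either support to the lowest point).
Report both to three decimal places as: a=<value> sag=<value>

a=43.938 sag=58.486

seed: a₀ = √(S³/(24(L−S))) = √(130.929³/(24·54.112)) = 41.572042
iter 1: u=1.574724  f(a)=+7.119e+00  f'(a)=-3.309e+00  a ← 41.572042 − (+7.119e+00/-3.309e+00) = 43.723728
iter 2: u=1.497231  f(a)=+5.901e-01  f'(a)=-2.781e+00  a ← 43.723728 − (+5.901e-01/-2.781e+00) = 43.935905
iter 3: u=1.490000  f(a)=+4.863e-03  f'(a)=-2.735e+00  a ← 43.935905 − (+4.863e-03/-2.735e+00) = 43.937683
iter 4: u=1.489940  f(a)=+3.363e-07  f'(a)=-2.735e+00  a ← 43.937683 − (+3.363e-07/-2.735e+00) = 43.937683
iter 5: u=1.489940  f(a)=-2.842e-14  f'(a)=-2.735e+00  a ← 43.937683 − (-2.842e-14/-2.735e+00) = 43.937683
converged: |Δa| < 1e-12 after 5 iterations
sag = a·(cosh(S/(2a)) − 1) = 43.937683·(cosh(1.489940) − 1) = 58.485766
T_max/T_min = cosh(S/(2a)) = 2.331107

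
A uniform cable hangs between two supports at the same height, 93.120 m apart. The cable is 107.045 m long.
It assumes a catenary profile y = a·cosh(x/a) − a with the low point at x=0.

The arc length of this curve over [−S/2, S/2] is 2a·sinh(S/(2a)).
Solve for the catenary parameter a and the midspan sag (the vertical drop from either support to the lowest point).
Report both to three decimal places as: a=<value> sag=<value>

seed: a₀ = √(S³/(24(L−S))) = √(93.120³/(24·13.925)) = 49.154267
iter 1: u=0.947222  f(a)=+6.382e-01  f'(a)=-6.191e-01  a ← 49.154267 − (+6.382e-01/-6.191e-01) = 50.185174
iter 2: u=0.927764  f(a)=+2.063e-02  f'(a)=-5.796e-01  a ← 50.185174 − (+2.063e-02/-5.796e-01) = 50.220766
iter 3: u=0.927107  f(a)=+2.315e-05  f'(a)=-5.783e-01  a ← 50.220766 − (+2.315e-05/-5.783e-01) = 50.220806
iter 4: u=0.927106  f(a)=+2.925e-11  f'(a)=-5.783e-01  a ← 50.220806 − (+2.925e-11/-5.783e-01) = 50.220806
iter 5: u=0.927106  f(a)=+0.000e+00  f'(a)=-5.783e-01  a ← 50.220806 − (+0.000e+00/-5.783e-01) = 50.220806
converged: |Δa| < 1e-12 after 5 iterations
sag = a·(cosh(S/(2a)) − 1) = 50.220806·(cosh(0.927106) − 1) = 23.173931
T_max/T_min = cosh(S/(2a)) = 1.461441

a=50.221 sag=23.174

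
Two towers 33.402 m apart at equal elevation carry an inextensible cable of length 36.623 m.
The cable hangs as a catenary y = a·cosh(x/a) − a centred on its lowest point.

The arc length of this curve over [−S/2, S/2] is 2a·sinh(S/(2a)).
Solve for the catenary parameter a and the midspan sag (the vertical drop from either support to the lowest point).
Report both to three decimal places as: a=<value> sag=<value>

a=22.267 sag=6.562

seed: a₀ = √(S³/(24(L−S))) = √(33.402³/(24·3.221)) = 21.956228
iter 1: u=0.760650  f(a)=+9.448e-02  f'(a)=-3.107e-01  a ← 21.956228 − (+9.448e-02/-3.107e-01) = 22.260269
iter 2: u=0.750260  f(a)=+1.998e-03  f'(a)=-2.977e-01  a ← 22.260269 − (+1.998e-03/-2.977e-01) = 22.266981
iter 3: u=0.750034  f(a)=+9.367e-07  f'(a)=-2.974e-01  a ← 22.266981 − (+9.367e-07/-2.974e-01) = 22.266984
iter 4: u=0.750034  f(a)=+2.061e-13  f'(a)=-2.974e-01  a ← 22.266984 − (+2.061e-13/-2.974e-01) = 22.266984
converged: |Δa| < 1e-12 after 4 iterations
sag = a·(cosh(S/(2a)) − 1) = 22.266984·(cosh(0.750034) − 1) = 6.562334
T_max/T_min = cosh(S/(2a)) = 1.294711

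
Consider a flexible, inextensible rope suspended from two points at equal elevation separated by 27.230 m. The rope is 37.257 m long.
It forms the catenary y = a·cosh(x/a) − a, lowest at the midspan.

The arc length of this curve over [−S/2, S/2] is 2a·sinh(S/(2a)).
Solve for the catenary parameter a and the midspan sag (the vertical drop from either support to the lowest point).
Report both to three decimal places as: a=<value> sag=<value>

seed: a₀ = √(S³/(24(L−S))) = √(27.230³/(24·10.027)) = 9.159681
iter 1: u=1.486406  f(a)=+1.168e+00  f'(a)=-2.713e+00  a ← 9.159681 − (+1.168e+00/-2.713e+00) = 9.590139
iter 2: u=1.419687  f(a)=+8.737e-02  f'(a)=-2.321e+00  a ← 9.590139 − (+8.737e-02/-2.321e+00) = 9.627784
iter 3: u=1.414136  f(a)=+5.764e-04  f'(a)=-2.290e+00  a ← 9.627784 − (+5.764e-04/-2.290e+00) = 9.628035
iter 4: u=1.414100  f(a)=+2.546e-08  f'(a)=-2.290e+00  a ← 9.628035 − (+2.546e-08/-2.290e+00) = 9.628035
iter 5: u=1.414100  f(a)=+0.000e+00  f'(a)=-2.290e+00  a ← 9.628035 − (+0.000e+00/-2.290e+00) = 9.628035
converged: |Δa| < 1e-12 after 5 iterations
sag = a·(cosh(S/(2a)) − 1) = 9.628035·(cosh(1.414100) − 1) = 11.341468
T_max/T_min = cosh(S/(2a)) = 2.177963

a=9.628 sag=11.341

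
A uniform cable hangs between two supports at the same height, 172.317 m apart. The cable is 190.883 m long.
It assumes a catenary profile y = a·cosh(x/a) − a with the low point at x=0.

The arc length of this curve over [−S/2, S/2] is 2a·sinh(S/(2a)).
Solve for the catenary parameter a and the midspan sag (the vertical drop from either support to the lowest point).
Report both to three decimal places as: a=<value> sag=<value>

seed: a₀ = √(S³/(24(L−S))) = √(172.317³/(24·18.566)) = 107.158689
iter 1: u=0.804027  f(a)=+6.094e-01  f'(a)=-3.694e-01  a ← 107.158689 − (+6.094e-01/-3.694e-01) = 108.808299
iter 2: u=0.791838  f(a)=+1.436e-02  f'(a)=-3.522e-01  a ← 108.808299 − (+1.436e-02/-3.522e-01) = 108.849063
iter 3: u=0.791541  f(a)=+8.395e-06  f'(a)=-3.518e-01  a ← 108.849063 − (+8.395e-06/-3.518e-01) = 108.849086
iter 4: u=0.791541  f(a)=+2.842e-12  f'(a)=-3.518e-01  a ← 108.849086 − (+2.842e-12/-3.518e-01) = 108.849086
converged: |Δa| < 1e-12 after 4 iterations
sag = a·(cosh(S/(2a)) − 1) = 108.849086·(cosh(0.791541) − 1) = 35.916944
T_max/T_min = cosh(S/(2a)) = 1.329970

a=108.849 sag=35.917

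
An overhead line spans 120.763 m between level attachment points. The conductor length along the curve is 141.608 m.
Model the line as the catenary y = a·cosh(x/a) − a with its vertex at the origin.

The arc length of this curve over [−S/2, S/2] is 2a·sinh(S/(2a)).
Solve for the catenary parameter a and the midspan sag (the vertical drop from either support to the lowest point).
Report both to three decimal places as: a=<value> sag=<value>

a=60.812 sag=32.523

seed: a₀ = √(S³/(24(L−S))) = √(120.763³/(24·20.845)) = 59.332722
iter 1: u=1.017676  f(a)=+1.106e+00  f'(a)=-7.782e-01  a ← 59.332722 − (+1.106e+00/-7.782e-01) = 60.754565
iter 2: u=0.993859  f(a)=+4.102e-02  f'(a)=-7.214e-01  a ← 60.754565 − (+4.102e-02/-7.214e-01) = 60.811426
iter 3: u=0.992930  f(a)=+6.119e-05  f'(a)=-7.193e-01  a ← 60.811426 − (+6.119e-05/-7.193e-01) = 60.811511
iter 4: u=0.992929  f(a)=+1.367e-10  f'(a)=-7.193e-01  a ← 60.811511 − (+1.367e-10/-7.193e-01) = 60.811511
iter 5: u=0.992929  f(a)=-2.842e-14  f'(a)=-7.193e-01  a ← 60.811511 − (-2.842e-14/-7.193e-01) = 60.811511
converged: |Δa| < 1e-12 after 5 iterations
sag = a·(cosh(S/(2a)) − 1) = 60.811511·(cosh(0.992929) − 1) = 32.522547
T_max/T_min = cosh(S/(2a)) = 1.534809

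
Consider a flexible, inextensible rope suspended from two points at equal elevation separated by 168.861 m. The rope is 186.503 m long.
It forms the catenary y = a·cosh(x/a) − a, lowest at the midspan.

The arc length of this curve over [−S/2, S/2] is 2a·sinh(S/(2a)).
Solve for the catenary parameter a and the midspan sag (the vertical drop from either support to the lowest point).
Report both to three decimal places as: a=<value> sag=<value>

a=108.271 sag=34.622

seed: a₀ = √(S³/(24(L−S))) = √(168.861³/(24·17.642)) = 106.638617
iter 1: u=0.791744  f(a)=+5.613e-01  f'(a)=-3.521e-01  a ← 106.638617 − (+5.613e-01/-3.521e-01) = 108.232768
iter 2: u=0.780083  f(a)=+1.283e-02  f'(a)=-3.361e-01  a ← 108.232768 − (+1.283e-02/-3.361e-01) = 108.270947
iter 3: u=0.779808  f(a)=+7.058e-06  f'(a)=-3.358e-01  a ← 108.270947 − (+7.058e-06/-3.358e-01) = 108.270968
iter 4: u=0.779807  f(a)=+2.132e-12  f'(a)=-3.358e-01  a ← 108.270968 − (+2.132e-12/-3.358e-01) = 108.270968
converged: |Δa| < 1e-12 after 4 iterations
sag = a·(cosh(S/(2a)) − 1) = 108.270968·(cosh(0.779807) − 1) = 34.622156
T_max/T_min = cosh(S/(2a)) = 1.319773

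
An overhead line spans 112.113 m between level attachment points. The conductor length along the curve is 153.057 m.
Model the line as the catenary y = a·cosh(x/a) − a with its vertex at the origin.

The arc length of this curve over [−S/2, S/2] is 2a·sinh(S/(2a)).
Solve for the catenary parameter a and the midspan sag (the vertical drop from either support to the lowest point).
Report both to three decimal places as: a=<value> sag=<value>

a=39.790 sag=46.464

seed: a₀ = √(S³/(24(L−S))) = √(112.113³/(24·40.944)) = 37.868945
iter 1: u=1.480276  f(a)=+4.727e+00  f'(a)=-2.675e+00  a ← 37.868945 − (+4.727e+00/-2.675e+00) = 39.636202
iter 2: u=1.414275  f(a)=+3.511e-01  f'(a)=-2.291e+00  a ← 39.636202 − (+3.511e-01/-2.291e+00) = 39.789431
iter 3: u=1.408829  f(a)=+2.279e-03  f'(a)=-2.261e+00  a ← 39.789431 − (+2.279e-03/-2.261e+00) = 39.790439
iter 4: u=1.408793  f(a)=+9.747e-08  f'(a)=-2.261e+00  a ← 39.790439 − (+9.747e-08/-2.261e+00) = 39.790439
iter 5: u=1.408793  f(a)=+2.842e-14  f'(a)=-2.261e+00  a ← 39.790439 − (+2.842e-14/-2.261e+00) = 39.790439
converged: |Δa| < 1e-12 after 5 iterations
sag = a·(cosh(S/(2a)) − 1) = 39.790439·(cosh(1.408793) − 1) = 46.464360
T_max/T_min = cosh(S/(2a)) = 2.167727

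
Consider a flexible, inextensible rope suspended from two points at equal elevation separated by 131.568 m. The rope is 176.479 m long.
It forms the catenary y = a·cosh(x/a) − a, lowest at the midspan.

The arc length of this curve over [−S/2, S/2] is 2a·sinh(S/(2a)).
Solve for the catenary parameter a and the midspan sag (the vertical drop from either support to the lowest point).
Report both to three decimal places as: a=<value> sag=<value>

a=48.157 sag=52.368

seed: a₀ = √(S³/(24(L−S))) = √(131.568³/(24·44.911)) = 45.966711
iter 1: u=1.431123  f(a)=+4.830e+00  f'(a)=-2.385e+00  a ← 45.966711 − (+4.830e+00/-2.385e+00) = 47.992093
iter 2: u=1.370726  f(a)=+3.376e-01  f'(a)=-2.062e+00  a ← 47.992093 − (+3.376e-01/-2.062e+00) = 48.155804
iter 3: u=1.366066  f(a)=+1.923e-03  f'(a)=-2.039e+00  a ← 48.155804 − (+1.923e-03/-2.039e+00) = 48.156747
iter 4: u=1.366039  f(a)=+6.318e-08  f'(a)=-2.038e+00  a ← 48.156747 − (+6.318e-08/-2.038e+00) = 48.156747
iter 5: u=1.366039  f(a)=+2.842e-14  f'(a)=-2.038e+00  a ← 48.156747 − (+2.842e-14/-2.038e+00) = 48.156747
converged: |Δa| < 1e-12 after 5 iterations
sag = a·(cosh(S/(2a)) − 1) = 48.156747·(cosh(1.366039) − 1) = 52.368283
T_max/T_min = cosh(S/(2a)) = 2.087455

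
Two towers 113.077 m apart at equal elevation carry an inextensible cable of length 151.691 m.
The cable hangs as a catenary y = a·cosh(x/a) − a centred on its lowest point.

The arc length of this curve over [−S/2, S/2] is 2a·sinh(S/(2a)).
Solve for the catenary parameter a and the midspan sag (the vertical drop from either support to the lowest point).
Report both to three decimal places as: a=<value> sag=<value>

seed: a₀ = √(S³/(24(L−S))) = √(113.077³/(24·38.614)) = 39.498754
iter 1: u=1.431400  f(a)=+4.154e+00  f'(a)=-2.386e+00  a ← 39.498754 − (+4.154e+00/-2.386e+00) = 41.239722
iter 2: u=1.370972  f(a)=+2.905e-01  f'(a)=-2.063e+00  a ← 41.239722 − (+2.905e-01/-2.063e+00) = 41.380501
iter 3: u=1.366308  f(a)=+1.656e-03  f'(a)=-2.040e+00  a ← 41.380501 − (+1.656e-03/-2.040e+00) = 41.381312
iter 4: u=1.366281  f(a)=+5.449e-08  f'(a)=-2.040e+00  a ← 41.381312 − (+5.449e-08/-2.040e+00) = 41.381312
iter 5: u=1.366281  f(a)=-2.842e-14  f'(a)=-2.040e+00  a ← 41.381312 − (-2.842e-14/-2.040e+00) = 41.381312
converged: |Δa| < 1e-12 after 5 iterations
sag = a·(cosh(S/(2a)) − 1) = 41.381312·(cosh(1.366281) − 1) = 45.018646
T_max/T_min = cosh(S/(2a)) = 2.087898

a=41.381 sag=45.019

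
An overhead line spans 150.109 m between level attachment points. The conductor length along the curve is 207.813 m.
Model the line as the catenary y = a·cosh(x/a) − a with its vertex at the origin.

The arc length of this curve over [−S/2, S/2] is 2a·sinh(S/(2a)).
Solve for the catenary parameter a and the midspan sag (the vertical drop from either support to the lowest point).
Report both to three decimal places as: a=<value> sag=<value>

a=52.050 sag=64.164

seed: a₀ = √(S³/(24(L−S))) = √(150.109³/(24·57.704)) = 49.419861
iter 1: u=1.518711  f(a)=+7.032e+00  f'(a)=-2.920e+00  a ← 49.419861 − (+7.032e+00/-2.920e+00) = 51.827946
iter 2: u=1.448147  f(a)=+5.467e-01  f'(a)=-2.482e+00  a ← 51.827946 − (+5.467e-01/-2.482e+00) = 52.048168
iter 3: u=1.442020  f(a)=+3.919e-03  f'(a)=-2.447e+00  a ← 52.048168 − (+3.919e-03/-2.447e+00) = 52.049769
iter 4: u=1.441976  f(a)=+2.046e-07  f'(a)=-2.447e+00  a ← 52.049769 − (+2.046e-07/-2.447e+00) = 52.049770
iter 5: u=1.441976  f(a)=-2.842e-14  f'(a)=-2.447e+00  a ← 52.049770 − (-2.842e-14/-2.447e+00) = 52.049770
converged: |Δa| < 1e-12 after 5 iterations
sag = a·(cosh(S/(2a)) − 1) = 52.049770·(cosh(1.441976) − 1) = 64.164426
T_max/T_min = cosh(S/(2a)) = 2.232751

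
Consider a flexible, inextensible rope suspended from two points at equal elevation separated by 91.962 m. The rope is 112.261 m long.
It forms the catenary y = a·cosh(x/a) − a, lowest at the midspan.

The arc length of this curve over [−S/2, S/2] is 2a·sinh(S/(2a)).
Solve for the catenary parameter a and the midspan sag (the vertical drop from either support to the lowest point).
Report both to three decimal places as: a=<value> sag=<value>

seed: a₀ = √(S³/(24(L−S))) = √(91.962³/(24·20.299)) = 39.954865
iter 1: u=1.150824  f(a)=+1.387e+00  f'(a)=-1.157e+00  a ← 39.954865 − (+1.387e+00/-1.157e+00) = 41.153777
iter 2: u=1.117297  f(a)=+6.490e-02  f'(a)=-1.051e+00  a ← 41.153777 − (+6.490e-02/-1.051e+00) = 41.215510
iter 3: u=1.115624  f(a)=+1.574e-04  f'(a)=-1.046e+00  a ← 41.215510 − (+1.574e-04/-1.046e+00) = 41.215660
iter 4: u=1.115620  f(a)=+9.312e-10  f'(a)=-1.046e+00  a ← 41.215660 − (+9.312e-10/-1.046e+00) = 41.215660
iter 5: u=1.115620  f(a)=+0.000e+00  f'(a)=-1.046e+00  a ← 41.215660 − (+0.000e+00/-1.046e+00) = 41.215660
converged: |Δa| < 1e-12 after 5 iterations
sag = a·(cosh(S/(2a)) − 1) = 41.215660·(cosh(1.115620) − 1) = 28.421713
T_max/T_min = cosh(S/(2a)) = 1.689585

a=41.216 sag=28.422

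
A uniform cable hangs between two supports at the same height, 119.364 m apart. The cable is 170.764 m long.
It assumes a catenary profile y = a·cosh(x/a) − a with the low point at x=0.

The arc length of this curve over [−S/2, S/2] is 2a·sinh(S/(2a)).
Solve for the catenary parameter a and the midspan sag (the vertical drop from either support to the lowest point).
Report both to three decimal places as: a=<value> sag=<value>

a=39.324 sag=54.678

seed: a₀ = √(S³/(24(L−S))) = √(119.364³/(24·51.400)) = 37.129822
iter 1: u=1.607387  f(a)=+7.064e+00  f'(a)=-3.553e+00  a ← 37.129822 − (+7.064e+00/-3.553e+00) = 39.117735
iter 2: u=1.525702  f(a)=+6.069e-01  f'(a)=-2.967e+00  a ← 39.117735 − (+6.069e-01/-2.967e+00) = 39.322323
iter 3: u=1.517764  f(a)=+5.412e-03  f'(a)=-2.914e+00  a ← 39.322323 − (+5.412e-03/-2.914e+00) = 39.324180
iter 4: u=1.517692  f(a)=+4.387e-07  f'(a)=-2.913e+00  a ← 39.324180 − (+4.387e-07/-2.913e+00) = 39.324181
iter 5: u=1.517692  f(a)=+0.000e+00  f'(a)=-2.913e+00  a ← 39.324181 − (+0.000e+00/-2.913e+00) = 39.324181
converged: |Δa| < 1e-12 after 5 iterations
sag = a·(cosh(S/(2a)) − 1) = 39.324181·(cosh(1.517692) − 1) = 54.678357
T_max/T_min = cosh(S/(2a)) = 2.390451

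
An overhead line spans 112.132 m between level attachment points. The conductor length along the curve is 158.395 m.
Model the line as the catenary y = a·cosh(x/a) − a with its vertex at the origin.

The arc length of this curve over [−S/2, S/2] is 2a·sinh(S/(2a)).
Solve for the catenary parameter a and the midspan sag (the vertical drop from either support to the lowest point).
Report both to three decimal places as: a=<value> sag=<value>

a=37.659 sag=50.036

seed: a₀ = √(S³/(24(L−S))) = √(112.132³/(24·46.263)) = 35.634596
iter 1: u=1.573359  f(a)=+6.075e+00  f'(a)=-3.299e+00  a ← 35.634596 − (+6.075e+00/-3.299e+00) = 37.476324
iter 2: u=1.496038  f(a)=+5.028e-01  f'(a)=-2.773e+00  a ← 37.476324 − (+5.028e-01/-2.773e+00) = 37.657609
iter 3: u=1.488836  f(a)=+4.130e-03  f'(a)=-2.728e+00  a ← 37.657609 − (+4.130e-03/-2.728e+00) = 37.659123
iter 4: u=1.488776  f(a)=+2.837e-07  f'(a)=-2.728e+00  a ← 37.659123 − (+2.837e-07/-2.728e+00) = 37.659123
iter 5: u=1.488776  f(a)=-2.842e-14  f'(a)=-2.728e+00  a ← 37.659123 − (-2.842e-14/-2.728e+00) = 37.659123
converged: |Δa| < 1e-12 after 5 iterations
sag = a·(cosh(S/(2a)) − 1) = 37.659123·(cosh(1.488776) − 1) = 50.036108
T_max/T_min = cosh(S/(2a)) = 2.328658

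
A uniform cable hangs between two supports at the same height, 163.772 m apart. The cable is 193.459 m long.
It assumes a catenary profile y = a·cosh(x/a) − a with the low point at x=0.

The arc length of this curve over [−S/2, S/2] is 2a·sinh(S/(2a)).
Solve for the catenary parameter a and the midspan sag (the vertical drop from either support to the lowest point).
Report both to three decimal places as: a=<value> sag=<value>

seed: a₀ = √(S³/(24(L−S))) = √(163.772³/(24·29.687)) = 78.518266
iter 1: u=1.042891  f(a)=+1.657e+00  f'(a)=-8.417e-01  a ← 78.518266 − (+1.657e+00/-8.417e-01) = 80.486766
iter 2: u=1.017385  f(a)=+6.435e-02  f'(a)=-7.774e-01  a ← 80.486766 − (+6.435e-02/-7.774e-01) = 80.569542
iter 3: u=1.016339  f(a)=+1.058e-04  f'(a)=-7.749e-01  a ← 80.569542 − (+1.058e-04/-7.749e-01) = 80.569678
iter 4: u=1.016338  f(a)=+2.868e-10  f'(a)=-7.749e-01  a ← 80.569678 − (+2.868e-10/-7.749e-01) = 80.569678
iter 5: u=1.016338  f(a)=-2.842e-14  f'(a)=-7.749e-01  a ← 80.569678 − (-2.842e-14/-7.749e-01) = 80.569678
converged: |Δa| < 1e-12 after 5 iterations
sag = a·(cosh(S/(2a)) − 1) = 80.569678·(cosh(1.016338) − 1) = 45.319437
T_max/T_min = cosh(S/(2a)) = 1.562487

a=80.570 sag=45.319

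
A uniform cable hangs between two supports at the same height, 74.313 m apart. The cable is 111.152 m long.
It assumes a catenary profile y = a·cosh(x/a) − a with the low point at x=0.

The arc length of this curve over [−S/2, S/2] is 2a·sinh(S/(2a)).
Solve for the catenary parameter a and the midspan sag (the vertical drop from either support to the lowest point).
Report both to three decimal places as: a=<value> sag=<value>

seed: a₀ = √(S³/(24(L−S))) = √(74.313³/(24·36.839)) = 21.544561
iter 1: u=1.724635  f(a)=+5.883e+00  f'(a)=-4.551e+00  a ← 21.544561 − (+5.883e+00/-4.551e+00) = 22.837213
iter 2: u=1.627015  f(a)=+5.711e-01  f'(a)=-3.707e+00  a ← 22.837213 − (+5.711e-01/-3.707e+00) = 22.991267
iter 3: u=1.616114  f(a)=+6.658e-03  f'(a)=-3.621e+00  a ← 22.991267 − (+6.658e-03/-3.621e+00) = 22.993106
iter 4: u=1.615984  f(a)=+9.283e-07  f'(a)=-3.620e+00  a ← 22.993106 − (+9.283e-07/-3.620e+00) = 22.993106
iter 5: u=1.615984  f(a)=+1.421e-14  f'(a)=-3.620e+00  a ← 22.993106 − (+1.421e-14/-3.620e+00) = 22.993106
converged: |Δa| < 1e-12 after 5 iterations
sag = a·(cosh(S/(2a)) − 1) = 22.993106·(cosh(1.615984) − 1) = 37.151509
T_max/T_min = cosh(S/(2a)) = 2.615767

a=22.993 sag=37.152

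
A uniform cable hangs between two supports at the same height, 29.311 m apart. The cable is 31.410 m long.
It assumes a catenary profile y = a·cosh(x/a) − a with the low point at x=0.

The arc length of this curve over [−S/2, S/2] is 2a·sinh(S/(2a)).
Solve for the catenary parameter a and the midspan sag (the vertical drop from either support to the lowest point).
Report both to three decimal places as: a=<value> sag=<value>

a=22.594 sag=4.922

seed: a₀ = √(S³/(24(L−S))) = √(29.311³/(24·2.099)) = 22.358060
iter 1: u=0.655491  f(a)=+4.556e-02  f'(a)=-1.960e-01  a ← 22.358060 − (+4.556e-02/-1.960e-01) = 22.590551
iter 2: u=0.648745  f(a)=+7.204e-04  f'(a)=-1.898e-01  a ← 22.590551 − (+7.204e-04/-1.898e-01) = 22.594346
iter 3: u=0.648636  f(a)=+1.865e-07  f'(a)=-1.897e-01  a ← 22.594346 − (+1.865e-07/-1.897e-01) = 22.594347
iter 4: u=0.648636  f(a)=+1.066e-14  f'(a)=-1.897e-01  a ← 22.594347 − (+1.066e-14/-1.897e-01) = 22.594347
converged: |Δa| < 1e-12 after 4 iterations
sag = a·(cosh(S/(2a)) − 1) = 22.594347·(cosh(0.648636) − 1) = 4.922040
T_max/T_min = cosh(S/(2a)) = 1.217844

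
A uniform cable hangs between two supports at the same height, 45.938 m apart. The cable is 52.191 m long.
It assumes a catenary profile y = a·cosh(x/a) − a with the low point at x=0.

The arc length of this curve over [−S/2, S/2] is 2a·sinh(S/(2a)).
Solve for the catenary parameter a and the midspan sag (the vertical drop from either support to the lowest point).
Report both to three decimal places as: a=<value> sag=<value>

a=25.919 sag=10.861

seed: a₀ = √(S³/(24(L−S))) = √(45.938³/(24·6.253)) = 25.416064
iter 1: u=0.903720  f(a)=+2.604e-01  f'(a)=-5.334e-01  a ← 25.416064 − (+2.604e-01/-5.334e-01) = 25.904164
iter 2: u=0.886691  f(a)=+7.690e-03  f'(a)=-5.023e-01  a ← 25.904164 − (+7.690e-03/-5.023e-01) = 25.919472
iter 3: u=0.886168  f(a)=+7.159e-06  f'(a)=-5.014e-01  a ← 25.919472 − (+7.159e-06/-5.014e-01) = 25.919486
iter 4: u=0.886167  f(a)=+6.217e-12  f'(a)=-5.014e-01  a ← 25.919486 − (+6.217e-12/-5.014e-01) = 25.919486
converged: |Δa| < 1e-12 after 4 iterations
sag = a·(cosh(S/(2a)) − 1) = 25.919486·(cosh(0.886167) − 1) = 10.860874
T_max/T_min = cosh(S/(2a)) = 1.419024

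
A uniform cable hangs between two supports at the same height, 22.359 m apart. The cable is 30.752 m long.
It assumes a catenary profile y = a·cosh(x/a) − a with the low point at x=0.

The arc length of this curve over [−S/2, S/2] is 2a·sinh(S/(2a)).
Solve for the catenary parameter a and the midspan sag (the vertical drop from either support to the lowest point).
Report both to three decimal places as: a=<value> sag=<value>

a=7.837 sag=9.421

seed: a₀ = √(S³/(24(L−S))) = √(22.359³/(24·8.393)) = 7.449281
iter 1: u=1.500749  f(a)=+9.975e-01  f'(a)=-2.803e+00  a ← 7.449281 − (+9.975e-01/-2.803e+00) = 7.805076
iter 2: u=1.432337  f(a)=+7.591e-02  f'(a)=-2.392e+00  a ← 7.805076 − (+7.591e-02/-2.392e+00) = 7.836819
iter 3: u=1.426535  f(a)=+5.198e-04  f'(a)=-2.359e+00  a ← 7.836819 − (+5.198e-04/-2.359e+00) = 7.837039
iter 4: u=1.426495  f(a)=+2.474e-08  f'(a)=-2.359e+00  a ← 7.837039 − (+2.474e-08/-2.359e+00) = 7.837039
iter 5: u=1.426495  f(a)=+0.000e+00  f'(a)=-2.359e+00  a ← 7.837039 − (+0.000e+00/-2.359e+00) = 7.837039
converged: |Δa| < 1e-12 after 5 iterations
sag = a·(cosh(S/(2a)) − 1) = 7.837039·(cosh(1.426495) − 1) = 9.421019
T_max/T_min = cosh(S/(2a)) = 2.202115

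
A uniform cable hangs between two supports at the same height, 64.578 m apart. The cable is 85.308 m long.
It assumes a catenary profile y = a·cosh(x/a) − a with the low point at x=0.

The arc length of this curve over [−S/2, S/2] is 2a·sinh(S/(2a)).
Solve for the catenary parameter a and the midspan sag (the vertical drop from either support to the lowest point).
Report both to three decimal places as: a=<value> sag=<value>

a=24.313 sag=24.784

seed: a₀ = √(S³/(24(L−S))) = √(64.578³/(24·20.730)) = 23.265994
iter 1: u=1.387819  f(a)=+2.090e+00  f'(a)=-2.150e+00  a ← 23.265994 − (+2.090e+00/-2.150e+00) = 24.238406
iter 2: u=1.332142  f(a)=+1.382e-01  f'(a)=-1.874e+00  a ← 24.238406 − (+1.382e-01/-1.874e+00) = 24.312150
iter 3: u=1.328101  f(a)=+6.986e-04  f'(a)=-1.855e+00  a ← 24.312150 − (+6.986e-04/-1.855e+00) = 24.312526
iter 4: u=1.328081  f(a)=+1.805e-08  f'(a)=-1.855e+00  a ← 24.312526 − (+1.805e-08/-1.855e+00) = 24.312526
iter 5: u=1.328081  f(a)=-1.421e-14  f'(a)=-1.855e+00  a ← 24.312526 − (-1.421e-14/-1.855e+00) = 24.312526
converged: |Δa| < 1e-12 after 5 iterations
sag = a·(cosh(S/(2a)) − 1) = 24.312526·(cosh(1.328081) − 1) = 24.783936
T_max/T_min = cosh(S/(2a)) = 2.019390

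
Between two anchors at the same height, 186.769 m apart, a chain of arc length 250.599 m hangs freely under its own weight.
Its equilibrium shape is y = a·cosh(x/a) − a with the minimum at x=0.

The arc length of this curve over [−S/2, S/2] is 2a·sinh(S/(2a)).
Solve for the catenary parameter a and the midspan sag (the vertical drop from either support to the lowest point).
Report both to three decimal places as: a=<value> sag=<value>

a=68.324 sag=74.393

seed: a₀ = √(S³/(24(L−S))) = √(186.769³/(24·63.830)) = 65.213746
iter 1: u=1.431976  f(a)=+6.873e+00  f'(a)=-2.390e+00  a ← 65.213746 − (+6.873e+00/-2.390e+00) = 68.090120
iter 2: u=1.371484  f(a)=+4.809e-01  f'(a)=-2.066e+00  a ← 68.090120 − (+4.809e-01/-2.066e+00) = 68.322905
iter 3: u=1.366811  f(a)=+2.746e-03  f'(a)=-2.042e+00  a ← 68.322905 − (+2.746e-03/-2.042e+00) = 68.324249
iter 4: u=1.366784  f(a)=+9.064e-08  f'(a)=-2.042e+00  a ← 68.324249 − (+9.064e-08/-2.042e+00) = 68.324249
iter 5: u=1.366784  f(a)=+5.684e-14  f'(a)=-2.042e+00  a ← 68.324249 − (+5.684e-14/-2.042e+00) = 68.324249
converged: |Δa| < 1e-12 after 5 iterations
sag = a·(cosh(S/(2a)) − 1) = 68.324249·(cosh(1.366784) − 1) = 74.392841
T_max/T_min = cosh(S/(2a)) = 2.088820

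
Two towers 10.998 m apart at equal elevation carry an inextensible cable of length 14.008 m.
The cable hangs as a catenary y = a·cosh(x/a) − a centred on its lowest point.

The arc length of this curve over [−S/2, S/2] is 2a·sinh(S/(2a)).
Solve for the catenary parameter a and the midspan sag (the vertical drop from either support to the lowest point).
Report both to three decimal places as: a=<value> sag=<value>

seed: a₀ = √(S³/(24(L−S))) = √(10.998³/(24·3.010)) = 4.291229
iter 1: u=1.281451  f(a)=+2.570e-01  f'(a)=-1.647e+00  a ← 4.291229 − (+2.570e-01/-1.647e+00) = 4.447271
iter 2: u=1.236489  f(a)=+1.468e-02  f'(a)=-1.464e+00  a ← 4.447271 − (+1.468e-02/-1.464e+00) = 4.457302
iter 3: u=1.233706  f(a)=+5.436e-05  f'(a)=-1.453e+00  a ← 4.457302 − (+5.436e-05/-1.453e+00) = 4.457340
iter 4: u=1.233696  f(a)=+7.510e-10  f'(a)=-1.453e+00  a ← 4.457340 − (+7.510e-10/-1.453e+00) = 4.457340
iter 5: u=1.233696  f(a)=+1.776e-15  f'(a)=-1.453e+00  a ← 4.457340 − (+1.776e-15/-1.453e+00) = 4.457340
converged: |Δa| < 1e-12 after 5 iterations
sag = a·(cosh(S/(2a)) − 1) = 4.457340·(cosh(1.233696) − 1) = 3.844702
T_max/T_min = cosh(S/(2a)) = 1.862555

a=4.457 sag=3.845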